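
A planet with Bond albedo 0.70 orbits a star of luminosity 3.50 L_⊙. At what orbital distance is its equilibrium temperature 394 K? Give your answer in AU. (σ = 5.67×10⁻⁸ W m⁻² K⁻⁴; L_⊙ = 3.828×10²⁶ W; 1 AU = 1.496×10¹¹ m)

d ≈ 0.511 AU

L = 3.50 × 3.828×10²⁶ = 1.34×10²⁷ W.
From T_eq⁴ = L(1−A)/(16πσd²): d = √[L(1−A)/(16πσT_eq⁴)].
d = √[1.34×10²⁷ × 0.30 / (16π × 5.67×10⁻⁸ × (394)⁴)] = 7.65×10¹⁰ m = 0.511 AU.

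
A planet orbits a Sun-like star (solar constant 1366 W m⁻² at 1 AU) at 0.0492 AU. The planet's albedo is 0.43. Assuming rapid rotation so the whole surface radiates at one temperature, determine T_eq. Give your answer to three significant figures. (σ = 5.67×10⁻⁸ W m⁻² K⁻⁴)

Flux at 0.0492 AU: S = 1366/0.0492² = 5.64×10⁵ W m⁻².
Energy balance: absorbed = emitted ⇒ πR²·S(1−A) = 4πR²·σT_eq⁴, so T_eq⁴ = S(1−A)/(4σ).
T_eq = [5.64×10⁵ × 0.57 / (4 × 5.67×10⁻⁸)]^(1/4) = (1.42×10¹²)^(1/4) = 1090 K.

T_eq ≈ 1090 K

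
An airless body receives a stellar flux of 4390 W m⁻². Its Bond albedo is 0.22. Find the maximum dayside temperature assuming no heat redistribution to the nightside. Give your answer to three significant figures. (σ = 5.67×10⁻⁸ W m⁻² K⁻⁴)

T_ss ≈ 496 K

With no redistribution each surface element balances locally: S(1−A) = σT⁴.
T = [4390 × 0.78 / 5.67×10⁻⁸]^(1/4) = (6.04×10¹⁰)^(1/4) = 496 K.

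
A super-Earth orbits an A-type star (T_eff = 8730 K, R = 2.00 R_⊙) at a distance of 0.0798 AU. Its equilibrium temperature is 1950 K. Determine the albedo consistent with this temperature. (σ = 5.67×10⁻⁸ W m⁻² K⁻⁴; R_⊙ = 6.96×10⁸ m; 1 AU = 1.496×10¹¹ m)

A ≈ 0.27

R_⋆ = 2.00 × 6.96×10⁸ = 1.39×10⁹ m.
d = 0.0798 AU = 1.19×10¹⁰ m.
L = 4πR_⋆²σT_⋆⁴ = 4π(1.39×10⁹)² × 5.67×10⁻⁸ × (8730)⁴ = 8.02×10²⁷ W.
S = L/(4πd²) = 4.48×10⁶ W m⁻².
From T_eq⁴ = S(1−A)/(4σ): 1−A = 4σT_eq⁴/S.
1−A = 4 × 5.67×10⁻⁸ × (1950)⁴ / 4.48×10⁶ = 0.732.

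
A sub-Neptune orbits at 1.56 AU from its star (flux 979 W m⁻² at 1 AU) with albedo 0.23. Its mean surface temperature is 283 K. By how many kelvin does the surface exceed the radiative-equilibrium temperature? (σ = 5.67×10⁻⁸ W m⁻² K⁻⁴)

ΔT ≈ 90.8 K

S = 979/1.56² = 402.3 W m⁻².
T_eq = [S(1−A)/(4σ)]^(1/4) = [402.3×0.77/(4×5.67×10⁻⁸)]^(1/4) = 192.2 K.
ΔT = T_surf − T_eq = 283 − 192.2.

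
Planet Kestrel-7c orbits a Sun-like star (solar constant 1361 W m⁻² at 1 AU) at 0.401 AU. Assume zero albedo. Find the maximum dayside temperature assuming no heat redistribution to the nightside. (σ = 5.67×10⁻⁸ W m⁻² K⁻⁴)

Flux at 0.401 AU: S = 1361/0.401² = 8460 W m⁻².
With no redistribution each surface element balances locally: S(1−A) = σT⁴.
T = [8460 × 1.00 / 5.67×10⁻⁸]^(1/4) = (1.49×10¹¹)^(1/4) = 622 K.

T_ss ≈ 622 K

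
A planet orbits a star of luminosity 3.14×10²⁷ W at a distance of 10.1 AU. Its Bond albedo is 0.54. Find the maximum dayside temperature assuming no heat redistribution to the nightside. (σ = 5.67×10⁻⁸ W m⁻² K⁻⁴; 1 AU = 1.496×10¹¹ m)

T_ss ≈ 173 K

d = 10.1 AU = 1.51×10¹² m.
Flux: S = L/(4πd²) = 3.14×10²⁷/(4π×(1.51×10¹²)²) = 109 W m⁻².
With no redistribution each surface element balances locally: S(1−A) = σT⁴.
T = [109 × 0.46 / 5.67×10⁻⁸]^(1/4) = (8.88×10⁸)^(1/4) = 173 K.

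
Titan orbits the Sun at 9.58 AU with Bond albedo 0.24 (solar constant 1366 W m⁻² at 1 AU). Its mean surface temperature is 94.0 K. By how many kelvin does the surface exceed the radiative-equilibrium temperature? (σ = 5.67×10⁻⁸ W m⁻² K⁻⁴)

S = 1366/9.58² = 14.88 W m⁻².
T_eq = [S(1−A)/(4σ)]^(1/4) = [14.88×0.76/(4×5.67×10⁻⁸)]^(1/4) = 84.0 K.
ΔT = T_surf − T_eq = 94 − 84.0.

ΔT ≈ 10.0 K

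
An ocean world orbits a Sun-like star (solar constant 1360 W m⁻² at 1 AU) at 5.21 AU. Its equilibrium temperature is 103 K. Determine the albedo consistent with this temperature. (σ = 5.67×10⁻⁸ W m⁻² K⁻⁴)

Flux at 5.21 AU: S = 1360/5.21² = 50.1 W m⁻².
From T_eq⁴ = S(1−A)/(4σ): 1−A = 4σT_eq⁴/S.
1−A = 4 × 5.67×10⁻⁸ × (103)⁴ / 50.1 = 0.509.

A ≈ 0.49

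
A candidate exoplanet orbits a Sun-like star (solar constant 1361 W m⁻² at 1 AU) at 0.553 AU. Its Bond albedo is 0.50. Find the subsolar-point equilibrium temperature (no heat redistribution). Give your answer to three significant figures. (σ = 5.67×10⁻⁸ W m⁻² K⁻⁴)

T_ss ≈ 445 K

Flux at 0.553 AU: S = 1361/0.553² = 4450 W m⁻².
At the subsolar point the surface absorbs S(1−A) and emits σT⁴ per unit area — no factor of 4, since only the local patch is in balance.
T = [4450 × 0.50 / 5.67×10⁻⁸]^(1/4) = (3.92×10¹⁰)^(1/4) = 445 K.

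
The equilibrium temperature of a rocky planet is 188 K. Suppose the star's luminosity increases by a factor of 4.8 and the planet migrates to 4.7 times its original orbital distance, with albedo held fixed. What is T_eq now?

T_eq ≈ 128 K

T_eq ∝ L^(1/4) · d^(−1/2).
T′ = 188 × 4.8^(1/4) / 4.7^(1/2) = 128 K.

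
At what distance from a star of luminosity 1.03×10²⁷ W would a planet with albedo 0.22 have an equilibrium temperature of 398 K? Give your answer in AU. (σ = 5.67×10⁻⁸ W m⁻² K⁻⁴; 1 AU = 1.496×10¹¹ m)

From T_eq⁴ = L(1−A)/(16πσd²): d = √[L(1−A)/(16πσT_eq⁴)].
d = √[1.03×10²⁷ × 0.78 / (16π × 5.67×10⁻⁸ × (398)⁴)] = 1.06×10¹¹ m = 0.709 AU.

d ≈ 0.709 AU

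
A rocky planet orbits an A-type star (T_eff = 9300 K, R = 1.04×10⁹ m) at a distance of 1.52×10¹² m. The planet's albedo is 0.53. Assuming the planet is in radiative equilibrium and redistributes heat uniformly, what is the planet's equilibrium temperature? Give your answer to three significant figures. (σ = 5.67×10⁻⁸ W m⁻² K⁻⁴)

L = 4πR_⋆²σT_⋆⁴ = 4π(1.04×10⁹)² × 5.67×10⁻⁸ × (9300)⁴ = 5.76×10²⁷ W.
S = L/(4πd²) = 199 W m⁻².
Energy balance: absorbed = emitted ⇒ πR²·S(1−A) = 4πR²·σT_eq⁴, so T_eq⁴ = S(1−A)/(4σ).
T_eq = [199 × 0.47 / (4 × 5.67×10⁻⁸)]^(1/4) = (4.11×10⁸)^(1/4) = 142 K.

T_eq ≈ 142 K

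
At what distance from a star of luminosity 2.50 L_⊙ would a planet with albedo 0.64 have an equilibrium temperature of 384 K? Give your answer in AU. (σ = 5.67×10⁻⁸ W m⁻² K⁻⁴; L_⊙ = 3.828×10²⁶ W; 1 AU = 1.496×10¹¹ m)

L = 2.50 × 3.828×10²⁶ = 9.57×10²⁶ W.
From T_eq⁴ = L(1−A)/(16πσd²): d = √[L(1−A)/(16πσT_eq⁴)].
d = √[9.57×10²⁶ × 0.36 / (16π × 5.67×10⁻⁸ × (384)⁴)] = 7.46×10¹⁰ m = 0.498 AU.

d ≈ 0.498 AU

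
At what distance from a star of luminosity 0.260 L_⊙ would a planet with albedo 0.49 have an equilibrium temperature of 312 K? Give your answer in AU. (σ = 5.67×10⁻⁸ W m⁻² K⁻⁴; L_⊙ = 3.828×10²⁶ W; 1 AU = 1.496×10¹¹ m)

L = 0.260 × 3.828×10²⁶ = 9.95×10²⁵ W.
From T_eq⁴ = L(1−A)/(16πσd²): d = √[L(1−A)/(16πσT_eq⁴)].
d = √[9.95×10²⁵ × 0.51 / (16π × 5.67×10⁻⁸ × (312)⁴)] = 4.34×10¹⁰ m = 0.290 AU.

d ≈ 0.290 AU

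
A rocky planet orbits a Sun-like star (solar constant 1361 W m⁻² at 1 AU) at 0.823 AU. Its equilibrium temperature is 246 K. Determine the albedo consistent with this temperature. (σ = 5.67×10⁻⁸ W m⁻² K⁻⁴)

A ≈ 0.59

Flux at 0.823 AU: S = 1361/0.823² = 2010 W m⁻².
From T_eq⁴ = S(1−A)/(4σ): 1−A = 4σT_eq⁴/S.
1−A = 4 × 5.67×10⁻⁸ × (246)⁴ / 2010 = 0.413.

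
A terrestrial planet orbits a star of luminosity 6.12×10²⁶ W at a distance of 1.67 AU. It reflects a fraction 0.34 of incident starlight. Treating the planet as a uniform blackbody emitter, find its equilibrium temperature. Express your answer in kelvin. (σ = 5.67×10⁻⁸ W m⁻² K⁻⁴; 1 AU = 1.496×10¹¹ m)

d = 1.67 AU = 2.50×10¹¹ m.
Flux: S = L/(4πd²) = 6.12×10²⁶/(4π×(2.50×10¹¹)²) = 780 W m⁻².
Energy balance: absorbed = emitted ⇒ πR²·S(1−A) = 4πR²·σT_eq⁴, so T_eq⁴ = S(1−A)/(4σ).
T_eq = [780 × 0.66 / (4 × 5.67×10⁻⁸)]^(1/4) = (2.27×10⁹)^(1/4) = 218 K.

T_eq ≈ 218 K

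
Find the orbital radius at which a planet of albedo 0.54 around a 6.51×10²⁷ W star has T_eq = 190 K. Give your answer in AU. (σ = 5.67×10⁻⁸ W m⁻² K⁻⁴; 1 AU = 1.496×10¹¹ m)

From T_eq⁴ = L(1−A)/(16πσd²): d = √[L(1−A)/(16πσT_eq⁴)].
d = √[6.51×10²⁷ × 0.46 / (16π × 5.67×10⁻⁸ × (190)⁴)] = 8.98×10¹¹ m = 6.00 AU.

d ≈ 6.00 AU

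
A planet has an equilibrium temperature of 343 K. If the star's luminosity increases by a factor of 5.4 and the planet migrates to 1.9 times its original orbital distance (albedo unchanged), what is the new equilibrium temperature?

T_eq ≈ 379 K

T_eq ∝ L^(1/4) · d^(−1/2).
T′ = 343 × 5.4^(1/4) / 1.9^(1/2) = 379 K.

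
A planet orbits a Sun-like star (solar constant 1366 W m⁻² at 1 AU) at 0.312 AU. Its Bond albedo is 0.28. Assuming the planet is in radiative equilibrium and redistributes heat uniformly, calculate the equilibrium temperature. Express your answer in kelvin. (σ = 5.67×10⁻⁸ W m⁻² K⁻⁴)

T_eq ≈ 459 K

Flux at 0.312 AU: S = 1366/0.312² = 1.40×10⁴ W m⁻².
Energy balance: absorbed = emitted ⇒ πR²·S(1−A) = 4πR²·σT_eq⁴, so T_eq⁴ = S(1−A)/(4σ).
T_eq = [1.40×10⁴ × 0.72 / (4 × 5.67×10⁻⁸)]^(1/4) = (4.45×10¹⁰)^(1/4) = 459 K.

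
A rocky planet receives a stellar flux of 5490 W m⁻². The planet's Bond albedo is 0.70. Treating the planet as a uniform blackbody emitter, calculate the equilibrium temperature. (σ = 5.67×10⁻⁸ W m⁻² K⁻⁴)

T_eq ≈ 292 K

Energy balance: absorbed = emitted ⇒ πR²·S(1−A) = 4πR²·σT_eq⁴, so T_eq⁴ = S(1−A)/(4σ).
T_eq = [5490 × 0.30 / (4 × 5.67×10⁻⁸)]^(1/4) = (7.26×10⁹)^(1/4) = 292 K.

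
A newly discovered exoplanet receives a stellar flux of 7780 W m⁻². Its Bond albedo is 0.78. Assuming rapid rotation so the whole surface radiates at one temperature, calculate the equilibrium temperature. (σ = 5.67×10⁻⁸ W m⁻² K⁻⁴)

T_eq ≈ 295 K

Energy balance: absorbed = emitted ⇒ πR²·S(1−A) = 4πR²·σT_eq⁴, so T_eq⁴ = S(1−A)/(4σ).
T_eq = [7780 × 0.22 / (4 × 5.67×10⁻⁸)]^(1/4) = (7.55×10⁹)^(1/4) = 295 K.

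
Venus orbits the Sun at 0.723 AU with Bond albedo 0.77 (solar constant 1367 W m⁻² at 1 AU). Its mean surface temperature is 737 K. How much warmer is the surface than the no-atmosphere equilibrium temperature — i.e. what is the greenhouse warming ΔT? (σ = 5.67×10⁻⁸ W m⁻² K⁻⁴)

S = 1367/0.723² = 2615 W m⁻².
T_eq = [S(1−A)/(4σ)]^(1/4) = [2615×0.23/(4×5.67×10⁻⁸)]^(1/4) = 226.9 K.
ΔT = T_surf − T_eq = 737 − 226.9.

ΔT ≈ 510.1 K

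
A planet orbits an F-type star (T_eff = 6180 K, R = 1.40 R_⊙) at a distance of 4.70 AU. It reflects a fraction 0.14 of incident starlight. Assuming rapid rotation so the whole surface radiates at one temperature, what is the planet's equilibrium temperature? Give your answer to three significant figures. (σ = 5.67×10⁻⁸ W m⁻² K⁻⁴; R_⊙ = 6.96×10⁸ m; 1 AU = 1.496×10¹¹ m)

T_eq ≈ 157 K

R_⋆ = 1.40 × 6.96×10⁸ = 9.74×10⁸ m.
d = 4.70 AU = 7.03×10¹¹ m.
L = 4πR_⋆²σT_⋆⁴ = 4π(9.74×10⁸)² × 5.67×10⁻⁸ × (6180)⁴ = 9.87×10²⁶ W.
S = L/(4πd²) = 159 W m⁻².
Energy balance: absorbed = emitted ⇒ πR²·S(1−A) = 4πR²·σT_eq⁴, so T_eq⁴ = S(1−A)/(4σ).
T_eq = [159 × 0.86 / (4 × 5.67×10⁻⁸)]^(1/4) = (6.02×10⁸)^(1/4) = 157 K.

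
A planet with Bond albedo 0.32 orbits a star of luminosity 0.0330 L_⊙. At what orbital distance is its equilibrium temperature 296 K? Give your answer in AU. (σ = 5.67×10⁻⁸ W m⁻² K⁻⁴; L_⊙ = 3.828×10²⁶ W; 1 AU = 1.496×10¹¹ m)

L = 0.0330 × 3.828×10²⁶ = 1.26×10²⁵ W.
From T_eq⁴ = L(1−A)/(16πσd²): d = √[L(1−A)/(16πσT_eq⁴)].
d = √[1.26×10²⁵ × 0.68 / (16π × 5.67×10⁻⁸ × (296)⁴)] = 1.98×10¹⁰ m = 0.132 AU.

d ≈ 0.132 AU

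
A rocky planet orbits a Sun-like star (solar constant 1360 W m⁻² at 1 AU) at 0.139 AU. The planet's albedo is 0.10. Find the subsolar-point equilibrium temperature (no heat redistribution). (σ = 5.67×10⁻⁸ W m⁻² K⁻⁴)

Flux at 0.139 AU: S = 1360/0.139² = 7.04×10⁴ W m⁻².
At the subsolar point the surface absorbs S(1−A) and emits σT⁴ per unit area — no factor of 4, since only the local patch is in balance.
T = [7.04×10⁴ × 0.90 / 5.67×10⁻⁸]^(1/4) = (1.12×10¹²)^(1/4) = 1030 K.

T_ss ≈ 1030 K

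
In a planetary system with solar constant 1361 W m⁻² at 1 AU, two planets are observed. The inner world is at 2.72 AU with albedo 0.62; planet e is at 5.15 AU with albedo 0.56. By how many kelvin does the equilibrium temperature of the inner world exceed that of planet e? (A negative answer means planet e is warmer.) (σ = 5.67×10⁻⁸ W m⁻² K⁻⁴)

ΔT ≈ 32.6 K

T_eq = [S₀(1−A)/(4σd²)]^(1/4), so T ∝ (1−A)^(1/4) / √d.
T₁ = [1361×0.38/(4×5.67×10⁻⁸×2.72²)]^(1/4) = 132.50 K.
T₂ = [1361×0.44/(4×5.67×10⁻⁸×5.15²)]^(1/4) = 99.89 K.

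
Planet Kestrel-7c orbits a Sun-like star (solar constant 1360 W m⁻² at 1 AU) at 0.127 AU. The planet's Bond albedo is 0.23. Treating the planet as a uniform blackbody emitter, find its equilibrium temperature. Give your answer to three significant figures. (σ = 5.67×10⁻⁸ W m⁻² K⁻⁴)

Flux at 0.127 AU: S = 1360/0.127² = 8.43×10⁴ W m⁻².
Energy balance: absorbed = emitted ⇒ πR²·S(1−A) = 4πR²·σT_eq⁴, so T_eq⁴ = S(1−A)/(4σ).
T_eq = [8.43×10⁴ × 0.77 / (4 × 5.67×10⁻⁸)]^(1/4) = (2.86×10¹¹)^(1/4) = 731 K.

T_eq ≈ 731 K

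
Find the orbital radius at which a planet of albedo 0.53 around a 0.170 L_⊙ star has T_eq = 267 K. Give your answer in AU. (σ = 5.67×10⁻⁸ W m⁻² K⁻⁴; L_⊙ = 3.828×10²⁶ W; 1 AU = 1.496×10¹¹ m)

L = 0.170 × 3.828×10²⁶ = 6.51×10²⁵ W.
From T_eq⁴ = L(1−A)/(16πσd²): d = √[L(1−A)/(16πσT_eq⁴)].
d = √[6.51×10²⁵ × 0.47 / (16π × 5.67×10⁻⁸ × (267)⁴)] = 4.60×10¹⁰ m = 0.307 AU.

d ≈ 0.307 AU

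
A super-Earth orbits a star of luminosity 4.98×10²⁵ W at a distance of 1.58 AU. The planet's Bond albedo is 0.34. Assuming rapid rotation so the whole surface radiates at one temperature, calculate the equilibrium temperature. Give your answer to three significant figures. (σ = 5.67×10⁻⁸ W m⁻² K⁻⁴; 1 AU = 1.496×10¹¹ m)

d = 1.58 AU = 2.36×10¹¹ m.
Flux: S = L/(4πd²) = 4.98×10²⁵/(4π×(2.36×10¹¹)²) = 70.9 W m⁻².
Energy balance: absorbed = emitted ⇒ πR²·S(1−A) = 4πR²·σT_eq⁴, so T_eq⁴ = S(1−A)/(4σ).
T_eq = [70.9 × 0.66 / (4 × 5.67×10⁻⁸)]^(1/4) = (2.06×10⁸)^(1/4) = 120 K.

T_eq ≈ 120 K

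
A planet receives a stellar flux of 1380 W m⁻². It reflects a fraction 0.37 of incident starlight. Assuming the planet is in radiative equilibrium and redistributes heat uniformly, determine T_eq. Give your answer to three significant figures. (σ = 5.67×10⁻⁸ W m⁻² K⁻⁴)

Energy balance: absorbed = emitted ⇒ πR²·S(1−A) = 4πR²·σT_eq⁴, so T_eq⁴ = S(1−A)/(4σ).
T_eq = [1380 × 0.63 / (4 × 5.67×10⁻⁸)]^(1/4) = (3.83×10⁹)^(1/4) = 249 K.

T_eq ≈ 249 K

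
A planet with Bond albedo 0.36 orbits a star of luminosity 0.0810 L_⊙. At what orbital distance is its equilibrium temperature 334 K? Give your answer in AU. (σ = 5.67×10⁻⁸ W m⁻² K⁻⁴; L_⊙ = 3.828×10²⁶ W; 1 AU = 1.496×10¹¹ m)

L = 0.0810 × 3.828×10²⁶ = 3.10×10²⁵ W.
From T_eq⁴ = L(1−A)/(16πσd²): d = √[L(1−A)/(16πσT_eq⁴)].
d = √[3.10×10²⁵ × 0.64 / (16π × 5.67×10⁻⁸ × (334)⁴)] = 2.37×10¹⁰ m = 0.158 AU.

d ≈ 0.158 AU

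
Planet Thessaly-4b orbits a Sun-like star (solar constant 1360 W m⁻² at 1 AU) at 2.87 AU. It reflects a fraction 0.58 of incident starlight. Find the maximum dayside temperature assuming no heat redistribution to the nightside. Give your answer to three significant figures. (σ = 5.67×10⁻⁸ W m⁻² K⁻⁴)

T_ss ≈ 187 K

Flux at 2.87 AU: S = 1360/2.87² = 165 W m⁻².
With no redistribution each surface element balances locally: S(1−A) = σT⁴.
T = [165 × 0.42 / 5.67×10⁻⁸]^(1/4) = (1.22×10⁹)^(1/4) = 187 K.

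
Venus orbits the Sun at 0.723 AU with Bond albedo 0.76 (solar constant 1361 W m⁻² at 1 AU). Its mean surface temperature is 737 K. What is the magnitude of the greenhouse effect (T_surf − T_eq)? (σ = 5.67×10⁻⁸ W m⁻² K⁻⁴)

ΔT ≈ 507.9 K

S = 1361/0.723² = 2604 W m⁻².
T_eq = [S(1−A)/(4σ)]^(1/4) = [2604×0.24/(4×5.67×10⁻⁸)]^(1/4) = 229.1 K.
ΔT = T_surf − T_eq = 737 − 229.1.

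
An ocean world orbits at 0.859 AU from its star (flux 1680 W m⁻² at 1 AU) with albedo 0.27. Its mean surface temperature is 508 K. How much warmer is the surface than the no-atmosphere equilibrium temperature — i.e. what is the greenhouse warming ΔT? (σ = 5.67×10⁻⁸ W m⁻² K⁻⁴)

ΔT ≈ 215.4 K

S = 1680/0.859² = 2277 W m⁻².
T_eq = [S(1−A)/(4σ)]^(1/4) = [2277×0.73/(4×5.67×10⁻⁸)]^(1/4) = 292.6 K.
ΔT = T_surf − T_eq = 508 − 292.6.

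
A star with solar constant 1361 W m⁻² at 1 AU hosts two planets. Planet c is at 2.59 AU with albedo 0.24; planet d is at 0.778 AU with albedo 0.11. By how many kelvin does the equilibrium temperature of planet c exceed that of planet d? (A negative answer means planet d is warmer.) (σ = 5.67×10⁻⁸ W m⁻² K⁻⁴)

T_eq = [S₀(1−A)/(4σd²)]^(1/4), so T ∝ (1−A)^(1/4) / √d.
T₁ = [1361×0.76/(4×5.67×10⁻⁸×2.59²)]^(1/4) = 161.48 K.
T₂ = [1361×0.89/(4×5.67×10⁻⁸×0.778²)]^(1/4) = 306.49 K.

ΔT ≈ -145.0 K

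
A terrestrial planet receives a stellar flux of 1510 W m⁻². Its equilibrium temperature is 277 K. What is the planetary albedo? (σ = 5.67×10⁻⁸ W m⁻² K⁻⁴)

A ≈ 0.12

From T_eq⁴ = S(1−A)/(4σ): 1−A = 4σT_eq⁴/S.
1−A = 4 × 5.67×10⁻⁸ × (277)⁴ / 1510 = 0.884.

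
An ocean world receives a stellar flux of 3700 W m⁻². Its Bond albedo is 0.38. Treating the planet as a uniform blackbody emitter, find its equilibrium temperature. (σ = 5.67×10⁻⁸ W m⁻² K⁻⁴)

Energy balance: absorbed = emitted ⇒ πR²·S(1−A) = 4πR²·σT_eq⁴, so T_eq⁴ = S(1−A)/(4σ).
T_eq = [3700 × 0.62 / (4 × 5.67×10⁻⁸)]^(1/4) = (1.01×10¹⁰)^(1/4) = 317 K.

T_eq ≈ 317 K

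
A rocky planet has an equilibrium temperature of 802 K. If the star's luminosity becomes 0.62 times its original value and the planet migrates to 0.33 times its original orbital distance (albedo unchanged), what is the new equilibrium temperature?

T_eq ≈ 1240 K

T_eq ∝ L^(1/4) · d^(−1/2).
T′ = 802 × 0.62^(1/4) / 0.33^(1/2) = 1240 K.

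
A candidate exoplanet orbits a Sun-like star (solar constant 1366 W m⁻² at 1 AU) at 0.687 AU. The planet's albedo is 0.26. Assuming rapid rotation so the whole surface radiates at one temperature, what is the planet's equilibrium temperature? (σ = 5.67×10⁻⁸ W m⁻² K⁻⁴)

Flux at 0.687 AU: S = 1366/0.687² = 2890 W m⁻².
Energy balance: absorbed = emitted ⇒ πR²·S(1−A) = 4πR²·σT_eq⁴, so T_eq⁴ = S(1−A)/(4σ).
T_eq = [2890 × 0.74 / (4 × 5.67×10⁻⁸)]^(1/4) = (9.44×10⁹)^(1/4) = 312 K.

T_eq ≈ 312 K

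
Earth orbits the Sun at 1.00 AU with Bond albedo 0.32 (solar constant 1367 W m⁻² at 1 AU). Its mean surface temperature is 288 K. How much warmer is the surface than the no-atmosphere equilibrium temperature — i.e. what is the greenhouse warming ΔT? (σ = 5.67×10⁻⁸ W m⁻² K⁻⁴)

ΔT ≈ 35.0 K

S = 1367/1.00² = 1367 W m⁻².
T_eq = [S(1−A)/(4σ)]^(1/4) = [1367×0.68/(4×5.67×10⁻⁸)]^(1/4) = 253.0 K.
ΔT = T_surf − T_eq = 288 − 253.0.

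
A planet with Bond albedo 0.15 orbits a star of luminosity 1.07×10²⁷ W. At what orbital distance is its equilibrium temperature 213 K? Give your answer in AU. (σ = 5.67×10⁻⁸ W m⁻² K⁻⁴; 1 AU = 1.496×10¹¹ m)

d ≈ 2.63 AU

From T_eq⁴ = L(1−A)/(16πσd²): d = √[L(1−A)/(16πσT_eq⁴)].
d = √[1.07×10²⁷ × 0.85 / (16π × 5.67×10⁻⁸ × (213)⁴)] = 3.94×10¹¹ m = 2.63 AU.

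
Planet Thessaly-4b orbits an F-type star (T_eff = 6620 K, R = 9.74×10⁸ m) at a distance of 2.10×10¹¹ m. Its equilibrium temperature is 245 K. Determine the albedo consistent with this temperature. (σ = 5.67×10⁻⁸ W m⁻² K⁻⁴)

L = 4πR_⋆²σT_⋆⁴ = 4π(9.74×10⁸)² × 5.67×10⁻⁸ × (6620)⁴ = 1.30×10²⁷ W.
S = L/(4πd²) = 2340 W m⁻².
From T_eq⁴ = S(1−A)/(4σ): 1−A = 4σT_eq⁴/S.
1−A = 4 × 5.67×10⁻⁸ × (245)⁴ / 2340 = 0.349.

A ≈ 0.65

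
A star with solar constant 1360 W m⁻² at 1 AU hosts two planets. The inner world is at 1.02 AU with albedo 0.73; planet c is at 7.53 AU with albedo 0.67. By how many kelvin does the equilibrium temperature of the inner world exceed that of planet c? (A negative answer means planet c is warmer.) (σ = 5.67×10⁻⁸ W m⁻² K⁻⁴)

T_eq = [S₀(1−A)/(4σd²)]^(1/4), so T ∝ (1−A)^(1/4) / √d.
T₁ = [1360×0.27/(4×5.67×10⁻⁸×1.02²)]^(1/4) = 198.62 K.
T₂ = [1360×0.33/(4×5.67×10⁻⁸×7.53²)]^(1/4) = 76.86 K.

ΔT ≈ 121.8 K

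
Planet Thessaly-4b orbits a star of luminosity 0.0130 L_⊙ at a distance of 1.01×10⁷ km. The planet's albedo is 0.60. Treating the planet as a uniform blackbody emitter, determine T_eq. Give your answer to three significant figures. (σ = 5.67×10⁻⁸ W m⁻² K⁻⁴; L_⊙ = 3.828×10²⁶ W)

T_eq ≈ 288 K

d = 1.01×10⁷ km = 1.01×10¹⁰ m.
L = 0.0130 × 3.828×10²⁶ = 4.98×10²⁴ W.
Flux: S = L/(4πd²) = 4.98×10²⁴/(4π×(1.01×10¹⁰)²) = 3880 W m⁻².
Energy balance: absorbed = emitted ⇒ πR²·S(1−A) = 4πR²·σT_eq⁴, so T_eq⁴ = S(1−A)/(4σ).
T_eq = [3880 × 0.40 / (4 × 5.67×10⁻⁸)]^(1/4) = (6.85×10⁹)^(1/4) = 288 K.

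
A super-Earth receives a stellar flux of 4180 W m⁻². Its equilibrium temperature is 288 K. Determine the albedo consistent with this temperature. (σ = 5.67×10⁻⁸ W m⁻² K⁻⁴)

A ≈ 0.63

From T_eq⁴ = S(1−A)/(4σ): 1−A = 4σT_eq⁴/S.
1−A = 4 × 5.67×10⁻⁸ × (288)⁴ / 4180 = 0.373.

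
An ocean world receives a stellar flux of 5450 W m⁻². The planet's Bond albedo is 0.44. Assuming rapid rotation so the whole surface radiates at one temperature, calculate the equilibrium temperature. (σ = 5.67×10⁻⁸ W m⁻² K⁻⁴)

Energy balance: absorbed = emitted ⇒ πR²·S(1−A) = 4πR²·σT_eq⁴, so T_eq⁴ = S(1−A)/(4σ).
T_eq = [5450 × 0.56 / (4 × 5.67×10⁻⁸)]^(1/4) = (1.35×10¹⁰)^(1/4) = 341 K.

T_eq ≈ 341 K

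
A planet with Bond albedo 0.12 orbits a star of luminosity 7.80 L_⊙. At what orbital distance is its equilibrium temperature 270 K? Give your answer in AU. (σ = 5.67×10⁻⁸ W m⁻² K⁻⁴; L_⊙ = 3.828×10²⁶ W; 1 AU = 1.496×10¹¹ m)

d ≈ 2.78 AU

L = 7.80 × 3.828×10²⁶ = 2.99×10²⁷ W.
From T_eq⁴ = L(1−A)/(16πσd²): d = √[L(1−A)/(16πσT_eq⁴)].
d = √[2.99×10²⁷ × 0.88 / (16π × 5.67×10⁻⁸ × (270)⁴)] = 4.17×10¹¹ m = 2.78 AU.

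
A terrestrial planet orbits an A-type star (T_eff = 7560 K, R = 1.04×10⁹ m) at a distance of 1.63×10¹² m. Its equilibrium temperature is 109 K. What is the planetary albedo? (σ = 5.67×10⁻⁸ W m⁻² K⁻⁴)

L = 4πR_⋆²σT_⋆⁴ = 4π(1.04×10⁹)² × 5.67×10⁻⁸ × (7560)⁴ = 2.52×10²⁷ W.
S = L/(4πd²) = 75.4 W m⁻².
From T_eq⁴ = S(1−A)/(4σ): 1−A = 4σT_eq⁴/S.
1−A = 4 × 5.67×10⁻⁸ × (109)⁴ / 75.4 = 0.425.

A ≈ 0.58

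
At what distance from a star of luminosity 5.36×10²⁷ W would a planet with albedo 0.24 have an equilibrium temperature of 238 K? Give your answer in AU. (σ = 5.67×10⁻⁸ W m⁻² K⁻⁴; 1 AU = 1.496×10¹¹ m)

From T_eq⁴ = L(1−A)/(16πσd²): d = √[L(1−A)/(16πσT_eq⁴)].
d = √[5.36×10²⁷ × 0.76 / (16π × 5.67×10⁻⁸ × (238)⁴)] = 6.67×10¹¹ m = 4.46 AU.

d ≈ 4.46 AU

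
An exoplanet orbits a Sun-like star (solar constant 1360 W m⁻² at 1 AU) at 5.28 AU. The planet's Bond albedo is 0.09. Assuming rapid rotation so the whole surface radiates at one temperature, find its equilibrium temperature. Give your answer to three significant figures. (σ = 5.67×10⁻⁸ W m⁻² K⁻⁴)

Flux at 5.28 AU: S = 1360/5.28² = 48.8 W m⁻².
Energy balance: absorbed = emitted ⇒ πR²·S(1−A) = 4πR²·σT_eq⁴, so T_eq⁴ = S(1−A)/(4σ).
T_eq = [48.8 × 0.91 / (4 × 5.67×10⁻⁸)]^(1/4) = (1.96×10⁸)^(1/4) = 118 K.

T_eq ≈ 118 K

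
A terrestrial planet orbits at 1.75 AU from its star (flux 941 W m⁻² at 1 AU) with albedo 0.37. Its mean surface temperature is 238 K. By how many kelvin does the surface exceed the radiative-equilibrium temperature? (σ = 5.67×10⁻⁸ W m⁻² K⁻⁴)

ΔT ≈ 67.1 K

S = 941/1.75² = 307.3 W m⁻².
T_eq = [S(1−A)/(4σ)]^(1/4) = [307.3×0.63/(4×5.67×10⁻⁸)]^(1/4) = 170.9 K.
ΔT = T_surf − T_eq = 238 − 170.9.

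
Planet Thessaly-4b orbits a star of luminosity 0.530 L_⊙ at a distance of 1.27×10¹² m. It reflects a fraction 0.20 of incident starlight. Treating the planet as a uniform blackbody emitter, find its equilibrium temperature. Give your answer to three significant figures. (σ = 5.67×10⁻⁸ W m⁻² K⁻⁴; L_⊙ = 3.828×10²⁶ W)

L = 0.530 × 3.828×10²⁶ = 2.03×10²⁶ W.
Flux: S = L/(4πd²) = 2.03×10²⁶/(4π×(1.27×10¹²)²) = 10.0 W m⁻².
Energy balance: absorbed = emitted ⇒ πR²·S(1−A) = 4πR²·σT_eq⁴, so T_eq⁴ = S(1−A)/(4σ).
T_eq = [10.0 × 0.80 / (4 × 5.67×10⁻⁸)]^(1/4) = (3.53×10⁷)^(1/4) = 77.1 K.

T_eq ≈ 77.1 K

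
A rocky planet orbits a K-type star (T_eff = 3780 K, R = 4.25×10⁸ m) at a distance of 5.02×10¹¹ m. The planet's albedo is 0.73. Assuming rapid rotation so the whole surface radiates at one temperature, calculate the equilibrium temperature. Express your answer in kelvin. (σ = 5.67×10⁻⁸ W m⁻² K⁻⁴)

T_eq ≈ 56.1 K

L = 4πR_⋆²σT_⋆⁴ = 4π(4.25×10⁸)² × 5.67×10⁻⁸ × (3780)⁴ = 2.63×10²⁵ W.
S = L/(4πd²) = 8.30 W m⁻².
Energy balance: absorbed = emitted ⇒ πR²·S(1−A) = 4πR²·σT_eq⁴, so T_eq⁴ = S(1−A)/(4σ).
T_eq = [8.30 × 0.27 / (4 × 5.67×10⁻⁸)]^(1/4) = (9.88×10⁶)^(1/4) = 56.1 K.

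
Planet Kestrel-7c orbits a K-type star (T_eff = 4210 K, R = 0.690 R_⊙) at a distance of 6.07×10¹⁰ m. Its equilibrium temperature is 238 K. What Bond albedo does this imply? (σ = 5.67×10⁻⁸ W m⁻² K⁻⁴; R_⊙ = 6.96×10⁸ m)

A ≈ 0.35

R_⋆ = 0.690 × 6.96×10⁸ = 4.80×10⁸ m.
L = 4πR_⋆²σT_⋆⁴ = 4π(4.80×10⁸)² × 5.67×10⁻⁸ × (4210)⁴ = 5.16×10²⁵ W.
S = L/(4πd²) = 1110 W m⁻².
From T_eq⁴ = S(1−A)/(4σ): 1−A = 4σT_eq⁴/S.
1−A = 4 × 5.67×10⁻⁸ × (238)⁴ / 1110 = 0.653.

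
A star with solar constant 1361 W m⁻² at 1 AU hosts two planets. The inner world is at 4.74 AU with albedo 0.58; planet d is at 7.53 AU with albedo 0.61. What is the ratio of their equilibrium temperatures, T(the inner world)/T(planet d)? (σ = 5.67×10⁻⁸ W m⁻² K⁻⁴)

T_eq = [S₀(1−A)/(4σd²)]^(1/4), so T ∝ (1−A)^(1/4) / √d.
T₁ = [1361×0.42/(4×5.67×10⁻⁸×4.74²)]^(1/4) = 102.91 K.
T₂ = [1361×0.39/(4×5.67×10⁻⁸×7.53²)]^(1/4) = 80.15 K.

T₁/T₂ ≈ 1.284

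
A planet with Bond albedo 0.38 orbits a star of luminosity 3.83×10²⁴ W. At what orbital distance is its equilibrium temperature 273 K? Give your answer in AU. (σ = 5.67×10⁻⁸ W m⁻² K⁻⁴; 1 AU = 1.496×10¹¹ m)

From T_eq⁴ = L(1−A)/(16πσd²): d = √[L(1−A)/(16πσT_eq⁴)].
d = √[3.83×10²⁴ × 0.62 / (16π × 5.67×10⁻⁸ × (273)⁴)] = 1.22×10¹⁰ m = 0.0819 AU.

d ≈ 0.0819 AU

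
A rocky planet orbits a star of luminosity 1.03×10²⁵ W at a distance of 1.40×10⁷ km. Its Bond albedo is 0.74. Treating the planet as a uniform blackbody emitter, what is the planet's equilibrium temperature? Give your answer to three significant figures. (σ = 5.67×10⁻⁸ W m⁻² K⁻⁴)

d = 1.40×10⁷ km = 1.40×10¹⁰ m.
Flux: S = L/(4πd²) = 1.03×10²⁵/(4π×(1.40×10¹⁰)²) = 4180 W m⁻².
Energy balance: absorbed = emitted ⇒ πR²·S(1−A) = 4πR²·σT_eq⁴, so T_eq⁴ = S(1−A)/(4σ).
T_eq = [4180 × 0.26 / (4 × 5.67×10⁻⁸)]^(1/4) = (4.79×10⁹)^(1/4) = 263 K.

T_eq ≈ 263 K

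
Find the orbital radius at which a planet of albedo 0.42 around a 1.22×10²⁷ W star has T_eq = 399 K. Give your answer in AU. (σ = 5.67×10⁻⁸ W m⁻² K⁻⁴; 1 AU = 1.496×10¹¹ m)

d ≈ 0.662 AU

From T_eq⁴ = L(1−A)/(16πσd²): d = √[L(1−A)/(16πσT_eq⁴)].
d = √[1.22×10²⁷ × 0.58 / (16π × 5.67×10⁻⁸ × (399)⁴)] = 9.90×10¹⁰ m = 0.662 AU.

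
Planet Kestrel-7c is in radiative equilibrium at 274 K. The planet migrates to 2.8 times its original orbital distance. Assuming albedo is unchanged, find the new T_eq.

T_eq ≈ 164 K

T_eq ∝ L^(1/4) · d^(−1/2).
T′ = 274 / 2.8^(1/2) = 164 K.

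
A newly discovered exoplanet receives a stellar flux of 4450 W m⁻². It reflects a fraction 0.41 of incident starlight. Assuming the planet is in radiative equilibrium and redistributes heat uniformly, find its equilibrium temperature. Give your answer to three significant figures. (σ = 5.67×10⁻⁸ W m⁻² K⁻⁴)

T_eq ≈ 328 K

Energy balance: absorbed = emitted ⇒ πR²·S(1−A) = 4πR²·σT_eq⁴, so T_eq⁴ = S(1−A)/(4σ).
T_eq = [4450 × 0.59 / (4 × 5.67×10⁻⁸)]^(1/4) = (1.16×10¹⁰)^(1/4) = 328 K.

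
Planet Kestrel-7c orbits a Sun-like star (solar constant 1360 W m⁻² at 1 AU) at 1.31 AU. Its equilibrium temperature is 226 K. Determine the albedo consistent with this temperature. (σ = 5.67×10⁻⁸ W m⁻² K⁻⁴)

A ≈ 0.25

Flux at 1.31 AU: S = 1360/1.31² = 792 W m⁻².
From T_eq⁴ = S(1−A)/(4σ): 1−A = 4σT_eq⁴/S.
1−A = 4 × 5.67×10⁻⁸ × (226)⁴ / 792 = 0.747.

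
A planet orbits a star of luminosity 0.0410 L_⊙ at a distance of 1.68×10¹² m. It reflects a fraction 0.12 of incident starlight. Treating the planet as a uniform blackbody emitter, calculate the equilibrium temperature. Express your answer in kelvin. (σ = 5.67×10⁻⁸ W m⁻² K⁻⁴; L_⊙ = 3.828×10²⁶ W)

T_eq ≈ 36.2 K

L = 0.0410 × 3.828×10²⁶ = 1.57×10²⁵ W.
Flux: S = L/(4πd²) = 1.57×10²⁵/(4π×(1.68×10¹²)²) = 0.443 W m⁻².
Energy balance: absorbed = emitted ⇒ πR²·S(1−A) = 4πR²·σT_eq⁴, so T_eq⁴ = S(1−A)/(4σ).
T_eq = [0.443 × 0.88 / (4 × 5.67×10⁻⁸)]^(1/4) = (1.72×10⁶)^(1/4) = 36.2 K.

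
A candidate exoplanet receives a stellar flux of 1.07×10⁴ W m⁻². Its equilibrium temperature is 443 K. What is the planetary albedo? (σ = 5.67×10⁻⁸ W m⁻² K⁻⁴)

A ≈ 0.18

From T_eq⁴ = S(1−A)/(4σ): 1−A = 4σT_eq⁴/S.
1−A = 4 × 5.67×10⁻⁸ × (443)⁴ / 1.07×10⁴ = 0.816.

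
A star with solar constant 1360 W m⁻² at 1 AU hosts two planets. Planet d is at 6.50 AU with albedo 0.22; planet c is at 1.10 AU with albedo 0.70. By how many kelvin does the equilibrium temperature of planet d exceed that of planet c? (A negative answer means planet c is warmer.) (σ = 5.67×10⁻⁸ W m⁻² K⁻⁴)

T_eq = [S₀(1−A)/(4σd²)]^(1/4), so T ∝ (1−A)^(1/4) / √d.
T₁ = [1360×0.78/(4×5.67×10⁻⁸×6.50²)]^(1/4) = 102.57 K.
T₂ = [1360×0.30/(4×5.67×10⁻⁸×1.10²)]^(1/4) = 196.36 K.

ΔT ≈ -93.8 K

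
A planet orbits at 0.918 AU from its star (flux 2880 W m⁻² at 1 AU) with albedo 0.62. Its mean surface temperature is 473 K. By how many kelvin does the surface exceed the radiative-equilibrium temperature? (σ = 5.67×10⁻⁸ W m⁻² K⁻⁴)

ΔT ≈ 197.9 K

S = 2880/0.918² = 3417 W m⁻².
T_eq = [S(1−A)/(4σ)]^(1/4) = [3417×0.38/(4×5.67×10⁻⁸)]^(1/4) = 275.1 K.
ΔT = T_surf − T_eq = 473 − 275.1.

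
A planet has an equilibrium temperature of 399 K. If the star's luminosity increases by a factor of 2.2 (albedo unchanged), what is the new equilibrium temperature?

T_eq ≈ 486 K

T_eq ∝ L^(1/4) · d^(−1/2).
T′ = 399 × 2.2^(1/4) = 486 K.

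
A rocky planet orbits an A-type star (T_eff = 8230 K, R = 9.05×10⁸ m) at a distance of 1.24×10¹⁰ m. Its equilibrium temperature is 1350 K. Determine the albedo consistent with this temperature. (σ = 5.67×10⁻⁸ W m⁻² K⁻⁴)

L = 4πR_⋆²σT_⋆⁴ = 4π(9.05×10⁸)² × 5.67×10⁻⁸ × (8230)⁴ = 2.68×10²⁷ W.
S = L/(4πd²) = 1.39×10⁶ W m⁻².
From T_eq⁴ = S(1−A)/(4σ): 1−A = 4σT_eq⁴/S.
1−A = 4 × 5.67×10⁻⁸ × (1350)⁴ / 1.39×10⁶ = 0.544.

A ≈ 0.46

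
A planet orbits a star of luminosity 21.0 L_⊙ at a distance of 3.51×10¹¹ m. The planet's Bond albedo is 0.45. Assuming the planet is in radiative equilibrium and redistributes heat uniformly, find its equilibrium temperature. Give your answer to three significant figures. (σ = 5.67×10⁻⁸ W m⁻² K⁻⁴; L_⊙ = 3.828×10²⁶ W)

L = 21.0 × 3.828×10²⁶ = 8.04×10²⁷ W.
Flux: S = L/(4πd²) = 8.04×10²⁷/(4π×(3.51×10¹¹)²) = 5190 W m⁻².
Energy balance: absorbed = emitted ⇒ πR²·S(1−A) = 4πR²·σT_eq⁴, so T_eq⁴ = S(1−A)/(4σ).
T_eq = [5190 × 0.55 / (4 × 5.67×10⁻⁸)]^(1/4) = (1.26×10¹⁰)^(1/4) = 335 K.

T_eq ≈ 335 K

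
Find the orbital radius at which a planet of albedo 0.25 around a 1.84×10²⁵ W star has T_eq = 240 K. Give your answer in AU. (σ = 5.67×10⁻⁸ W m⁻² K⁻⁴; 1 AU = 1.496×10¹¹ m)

From T_eq⁴ = L(1−A)/(16πσd²): d = √[L(1−A)/(16πσT_eq⁴)].
d = √[1.84×10²⁵ × 0.75 / (16π × 5.67×10⁻⁸ × (240)⁴)] = 3.82×10¹⁰ m = 0.255 AU.

d ≈ 0.255 AU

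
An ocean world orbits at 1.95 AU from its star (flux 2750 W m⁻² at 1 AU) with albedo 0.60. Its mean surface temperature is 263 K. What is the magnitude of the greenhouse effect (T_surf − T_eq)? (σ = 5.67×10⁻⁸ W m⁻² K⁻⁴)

ΔT ≈ 74.0 K

S = 2750/1.95² = 723.2 W m⁻².
T_eq = [S(1−A)/(4σ)]^(1/4) = [723.2×0.40/(4×5.67×10⁻⁸)]^(1/4) = 189.0 K.
ΔT = T_surf − T_eq = 263 − 189.0.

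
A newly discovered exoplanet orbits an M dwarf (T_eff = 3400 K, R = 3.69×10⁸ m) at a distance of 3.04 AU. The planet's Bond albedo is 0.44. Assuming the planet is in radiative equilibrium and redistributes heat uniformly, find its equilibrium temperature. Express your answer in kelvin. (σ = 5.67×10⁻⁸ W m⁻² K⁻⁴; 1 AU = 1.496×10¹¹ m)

T_eq ≈ 59.2 K

d = 3.04 AU = 4.55×10¹¹ m.
L = 4πR_⋆²σT_⋆⁴ = 4π(3.69×10⁸)² × 5.67×10⁻⁸ × (3400)⁴ = 1.30×10²⁵ W.
S = L/(4πd²) = 4.99 W m⁻².
Energy balance: absorbed = emitted ⇒ πR²·S(1−A) = 4πR²·σT_eq⁴, so T_eq⁴ = S(1−A)/(4σ).
T_eq = [4.99 × 0.56 / (4 × 5.67×10⁻⁸)]^(1/4) = (1.23×10⁷)^(1/4) = 59.2 K.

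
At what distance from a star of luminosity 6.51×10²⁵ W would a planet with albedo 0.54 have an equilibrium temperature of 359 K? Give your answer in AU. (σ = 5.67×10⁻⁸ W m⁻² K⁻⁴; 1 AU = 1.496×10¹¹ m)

d ≈ 0.168 AU

From T_eq⁴ = L(1−A)/(16πσd²): d = √[L(1−A)/(16πσT_eq⁴)].
d = √[6.51×10²⁵ × 0.46 / (16π × 5.67×10⁻⁸ × (359)⁴)] = 2.52×10¹⁰ m = 0.168 AU.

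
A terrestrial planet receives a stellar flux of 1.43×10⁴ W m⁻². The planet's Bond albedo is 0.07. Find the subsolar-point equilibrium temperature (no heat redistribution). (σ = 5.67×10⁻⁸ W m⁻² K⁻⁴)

At the subsolar point the surface absorbs S(1−A) and emits σT⁴ per unit area — no factor of 4, since only the local patch is in balance.
T = [1.43×10⁴ × 0.93 / 5.67×10⁻⁸]^(1/4) = (2.35×10¹¹)^(1/4) = 696 K.

T_ss ≈ 696 K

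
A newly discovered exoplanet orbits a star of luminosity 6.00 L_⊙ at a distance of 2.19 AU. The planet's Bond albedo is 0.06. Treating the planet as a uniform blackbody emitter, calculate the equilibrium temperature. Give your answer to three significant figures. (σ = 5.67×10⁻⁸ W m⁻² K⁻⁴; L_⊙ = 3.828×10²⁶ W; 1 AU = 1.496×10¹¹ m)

d = 2.19 AU = 3.28×10¹¹ m.
L = 6.00 × 3.828×10²⁶ = 2.30×10²⁷ W.
Flux: S = L/(4πd²) = 2.30×10²⁷/(4π×(3.28×10¹¹)²) = 1700 W m⁻².
Energy balance: absorbed = emitted ⇒ πR²·S(1−A) = 4πR²·σT_eq⁴, so T_eq⁴ = S(1−A)/(4σ).
T_eq = [1700 × 0.94 / (4 × 5.67×10⁻⁸)]^(1/4) = (7.06×10⁹)^(1/4) = 290 K.

T_eq ≈ 290 K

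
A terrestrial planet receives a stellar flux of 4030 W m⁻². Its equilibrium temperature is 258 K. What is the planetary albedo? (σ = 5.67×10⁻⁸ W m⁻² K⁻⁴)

From T_eq⁴ = S(1−A)/(4σ): 1−A = 4σT_eq⁴/S.
1−A = 4 × 5.67×10⁻⁸ × (258)⁴ / 4030 = 0.249.

A ≈ 0.75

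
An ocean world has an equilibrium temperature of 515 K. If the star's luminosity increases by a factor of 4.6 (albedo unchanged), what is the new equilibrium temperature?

T_eq ≈ 754 K

T_eq ∝ L^(1/4) · d^(−1/2).
T′ = 515 × 4.6^(1/4) = 754 K.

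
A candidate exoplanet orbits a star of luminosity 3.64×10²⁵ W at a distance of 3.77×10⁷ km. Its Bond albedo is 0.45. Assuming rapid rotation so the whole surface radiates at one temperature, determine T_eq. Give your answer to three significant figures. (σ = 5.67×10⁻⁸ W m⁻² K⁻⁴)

T_eq ≈ 265 K

d = 3.77×10⁷ km = 3.77×10¹⁰ m.
Flux: S = L/(4πd²) = 3.64×10²⁵/(4π×(3.77×10¹⁰)²) = 2040 W m⁻².
Energy balance: absorbed = emitted ⇒ πR²·S(1−A) = 4πR²·σT_eq⁴, so T_eq⁴ = S(1−A)/(4σ).
T_eq = [2040 × 0.55 / (4 × 5.67×10⁻⁸)]^(1/4) = (4.94×10⁹)^(1/4) = 265 K.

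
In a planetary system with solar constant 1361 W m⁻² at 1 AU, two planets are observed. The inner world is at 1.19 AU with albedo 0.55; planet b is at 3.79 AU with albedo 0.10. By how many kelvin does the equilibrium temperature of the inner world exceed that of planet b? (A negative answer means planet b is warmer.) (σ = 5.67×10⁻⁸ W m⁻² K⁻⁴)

T_eq = [S₀(1−A)/(4σd²)]^(1/4), so T ∝ (1−A)^(1/4) / √d.
T₁ = [1361×0.45/(4×5.67×10⁻⁸×1.19²)]^(1/4) = 208.97 K.
T₂ = [1361×0.90/(4×5.67×10⁻⁸×3.79²)]^(1/4) = 139.25 K.

ΔT ≈ 69.7 K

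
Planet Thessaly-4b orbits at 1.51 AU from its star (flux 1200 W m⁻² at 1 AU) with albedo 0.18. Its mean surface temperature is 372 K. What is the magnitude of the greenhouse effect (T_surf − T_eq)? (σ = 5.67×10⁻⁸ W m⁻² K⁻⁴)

ΔT ≈ 163.1 K

S = 1200/1.51² = 526.3 W m⁻².
T_eq = [S(1−A)/(4σ)]^(1/4) = [526.3×0.82/(4×5.67×10⁻⁸)]^(1/4) = 208.9 K.
ΔT = T_surf − T_eq = 372 − 208.9.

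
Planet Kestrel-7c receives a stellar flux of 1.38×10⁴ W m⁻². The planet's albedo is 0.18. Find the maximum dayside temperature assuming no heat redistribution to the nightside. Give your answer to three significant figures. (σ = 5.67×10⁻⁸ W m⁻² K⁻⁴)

With no redistribution each surface element balances locally: S(1−A) = σT⁴.
T = [1.38×10⁴ × 0.82 / 5.67×10⁻⁸]^(1/4) = (2.00×10¹¹)^(1/4) = 668 K.

T_ss ≈ 668 K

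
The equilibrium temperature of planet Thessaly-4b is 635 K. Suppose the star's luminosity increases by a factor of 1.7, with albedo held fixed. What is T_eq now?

T_eq ≈ 725 K

T_eq ∝ L^(1/4) · d^(−1/2).
T′ = 635 × 1.7^(1/4) = 725 K.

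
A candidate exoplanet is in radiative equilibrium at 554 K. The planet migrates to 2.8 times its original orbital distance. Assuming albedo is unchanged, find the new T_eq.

T_eq ≈ 331 K

T_eq ∝ L^(1/4) · d^(−1/2).
T′ = 554 / 2.8^(1/2) = 331 K.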